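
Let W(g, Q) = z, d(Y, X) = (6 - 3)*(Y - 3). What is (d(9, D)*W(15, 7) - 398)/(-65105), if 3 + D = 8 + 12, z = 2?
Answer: 362/65105 ≈ 0.0055602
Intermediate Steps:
D = 17 (D = -3 + (8 + 12) = -3 + 20 = 17)
d(Y, X) = -9 + 3*Y (d(Y, X) = 3*(-3 + Y) = -9 + 3*Y)
W(g, Q) = 2
(d(9, D)*W(15, 7) - 398)/(-65105) = ((-9 + 3*9)*2 - 398)/(-65105) = ((-9 + 27)*2 - 398)*(-1/65105) = (18*2 - 398)*(-1/65105) = (36 - 398)*(-1/65105) = -362*(-1/65105) = 362/65105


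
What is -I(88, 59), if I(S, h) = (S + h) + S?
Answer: -235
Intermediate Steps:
I(S, h) = h + 2*S
-I(88, 59) = -(59 + 2*88) = -(59 + 176) = -1*235 = -235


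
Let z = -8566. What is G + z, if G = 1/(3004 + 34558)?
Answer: -321756091/37562 ≈ -8566.0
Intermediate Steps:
G = 1/37562 ≈ 2.6623e-5
G + z = 1/37562 - 8566 = -321756091/37562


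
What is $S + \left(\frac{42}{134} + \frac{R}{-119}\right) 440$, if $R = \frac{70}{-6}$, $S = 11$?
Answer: $\frac{656227}{3417} \approx 192.05$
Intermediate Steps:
$R = - \frac{35}{3}$ ($R = 70 \left(- \frac{1}{6}\right) = - \frac{35}{3} \approx -11.667$)
$S + \left(\frac{42}{134} + \frac{R}{-119}\right) 440 = 11 + \left(\frac{42}{134} - \frac{35}{3 \left(-119\right)}\right) 440 = 11 + \left(42 \cdot \frac{1}{134} - - \frac{5}{51}\right) 440 = 11 + \left(\frac{21}{67} + \frac{5}{51}\right) 440 = 11 + \frac{1406}{3417} \cdot 440 = 11 + \frac{618640}{3417} = \frac{656227}{3417}$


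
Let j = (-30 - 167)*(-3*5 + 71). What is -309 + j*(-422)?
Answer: 4655195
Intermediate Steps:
j = -11032 (j = -197*(-15 + 71) = -197*56 = -11032)
-309 + j*(-422) = -309 - 11032*(-422) = -309 + 4655504 = 4655195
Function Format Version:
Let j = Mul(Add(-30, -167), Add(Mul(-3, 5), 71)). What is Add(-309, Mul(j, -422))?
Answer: 4655195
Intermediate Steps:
j = -11032 (j = Mul(-197, Add(-15, 71)) = Mul(-197, 56) = -11032)
Add(-309, Mul(j, -422)) = Add(-309, Mul(-11032, -422)) = Add(-309, 4655504) = 4655195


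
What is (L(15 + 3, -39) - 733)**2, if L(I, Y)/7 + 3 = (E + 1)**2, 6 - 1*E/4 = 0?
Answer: 13111641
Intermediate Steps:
E = 24 (E = 24 - 4*0 = 24 + 0 = 24)
L(I, Y) = 4354 (L(I, Y) = -21 + 7*(24 + 1)**2 = -21 + 7*25**2 = -21 + 7*625 = -21 + 4375 = 4354)
(L(15 + 3, -39) - 733)**2 = (4354 - 733)**2 = 3621**2 = 13111641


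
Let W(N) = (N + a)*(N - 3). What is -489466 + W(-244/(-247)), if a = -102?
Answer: -29849431044/61009 ≈ -4.8926e+5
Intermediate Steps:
W(N) = (-102 + N)*(-3 + N) (W(N) = (N - 102)*(N - 3) = (-102 + N)*(-3 + N))
-489466 + W(-244/(-247)) = -489466 + (306 + (-244/(-247))**2 - (-25620)/(-247)) = -489466 + (306 + (-244*(-1/247))**2 - (-25620)*(-1)/247) = -489466 + (306 + (244/247)**2 - 105*244/247) = -489466 + (306 + 59536/61009 - 25620/247) = -489466 + 12400150/61009 = -29849431044/61009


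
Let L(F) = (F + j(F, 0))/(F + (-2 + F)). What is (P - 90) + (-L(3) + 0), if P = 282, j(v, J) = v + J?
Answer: 381/2 ≈ 190.50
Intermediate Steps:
j(v, J) = J + v
L(F) = 2*F/(-2 + 2*F) (L(F) = (F + (0 + F))/(F + (-2 + F)) = (F + F)/(-2 + 2*F) = (2*F)/(-2 + 2*F) = 2*F/(-2 + 2*F))
(P - 90) + (-L(3) + 0) = (282 - 90) + (-3/(-1 + 3) + 0) = 192 + (-3/2 + 0) = 192 - 3/2 = 381/2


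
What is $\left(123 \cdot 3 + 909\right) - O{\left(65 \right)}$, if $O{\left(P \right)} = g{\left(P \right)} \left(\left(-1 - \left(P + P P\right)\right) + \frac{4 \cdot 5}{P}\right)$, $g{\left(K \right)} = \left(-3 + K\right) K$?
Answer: $17292768$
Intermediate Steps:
$g{\left(K \right)} = K \left(-3 + K\right)$
$O{\left(P \right)} = P \left(-3 + P\right) \left(-1 - P - P^{2} + \frac{20}{P}\right)$ ($O{\left(P \right)} = P \left(-3 + P\right) \left(\left(-1 - \left(P + P P\right)\right) + \frac{4 \cdot 5}{P}\right) = P \left(-3 + P\right) \left(\left(-1 - \left(P + P^{2}\right)\right) + \frac{20}{P}\right) = P \left(-3 + P\right) \left(\left(-1 - P - P^{2}\right) + \frac{20}{P}\right) = P \left(-3 + P\right) \left(-1 - P - P^{2} + \frac{20}{P}\right)$)
$\left(123 \cdot 3 + 909\right) - O{\left(65 \right)} = \left(123 \cdot 3 + 909\right) - - \left(-3 + 65\right) \left(-20 + 65 + 65^{2} + 65^{3}\right) = \left(369 + 909\right) - \left(-1\right) 62 \left(-20 + 65 + 4225 + 274625\right) = 1278 - \left(-1\right) 62 \cdot 278895 = 1278 - -17291490 = 1278 + 17291490 = 17292768$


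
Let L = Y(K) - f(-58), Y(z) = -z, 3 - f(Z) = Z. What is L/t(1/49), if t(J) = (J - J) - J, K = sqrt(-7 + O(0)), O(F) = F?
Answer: 2989 + 49*I*sqrt(7) ≈ 2989.0 + 129.64*I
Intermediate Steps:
f(Z) = 3 - Z
K = I*sqrt(7) (K = sqrt(-7 + 0) = sqrt(-7) = I*sqrt(7) ≈ 2.6458*I)
t(J) = -J (t(J) = 0 - J = -J)
L = -61 - I*sqrt(7) (L = -I*sqrt(7) - (3 - 1*(-58)) = -I*sqrt(7) - (3 + 58) = -I*sqrt(7) - 1*61 = -I*sqrt(7) - 61 = -61 - I*sqrt(7) ≈ -61.0 - 2.6458*I)
L/t(1/49) = (-61 - I*sqrt(7))/((-1/49)) = (-61 - I*sqrt(7))/((-1*1/49)) = (-61 - I*sqrt(7))/(-1/49) = (-61 - I*sqrt(7))*(-49) = 2989 + 49*I*sqrt(7)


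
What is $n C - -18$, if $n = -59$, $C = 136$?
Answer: $-8006$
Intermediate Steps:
$n C - -18 = \left(-59\right) 136 - -18 = -8024 + \left(20 - 2\right) = -8024 + 18 = -8006$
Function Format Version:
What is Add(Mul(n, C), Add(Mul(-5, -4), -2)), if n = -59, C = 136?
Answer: -8006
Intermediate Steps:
Add(Mul(n, C), Add(Mul(-5, -4), -2)) = Add(Mul(-59, 136), Add(Mul(-5, -4), -2)) = Add(-8024, Add(20, -2)) = Add(-8024, 18) = -8006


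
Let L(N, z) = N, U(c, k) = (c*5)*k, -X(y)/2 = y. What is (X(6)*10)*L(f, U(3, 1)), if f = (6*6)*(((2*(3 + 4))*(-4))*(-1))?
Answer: -241920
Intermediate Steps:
X(y) = -2*y
U(c, k) = 5*c*k (U(c, k) = (5*c)*k = 5*c*k)
f = 2016 (f = 36*(((2*7)*(-4))*(-1)) = 36*((14*(-4))*(-1)) = 36*(-56*(-1)) = 36*56 = 2016)
(X(6)*10)*L(f, U(3, 1)) = (-2*6*10)*2016 = -12*10*2016 = -120*2016 = -241920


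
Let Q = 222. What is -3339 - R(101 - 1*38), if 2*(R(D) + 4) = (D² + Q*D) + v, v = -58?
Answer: -24567/2 ≈ -12284.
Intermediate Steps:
R(D) = -33 + D²/2 + 111*D (R(D) = -4 + ((D² + 222*D) - 58)/2 = -4 + (-58 + D² + 222*D)/2 = -4 + (-29 + D²/2 + 111*D) = -33 + D²/2 + 111*D)
-3339 - R(101 - 1*38) = -3339 - (-33 + (101 - 1*38)²/2 + 111*(101 - 1*38)) = -3339 - (-33 + (101 - 38)²/2 + 111*(101 - 38)) = -3339 - (-33 + (½)*63² + 111*63) = -3339 - (-33 + (½)*3969 + 6993) = -3339 - (-33 + 3969/2 + 6993) = -3339 - 1*17889/2 = -3339 - 17889/2 = -24567/2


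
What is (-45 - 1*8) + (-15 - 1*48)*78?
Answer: -4967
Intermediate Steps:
(-45 - 1*8) + (-15 - 1*48)*78 = (-45 - 8) + (-15 - 48)*78 = -53 - 63*78 = -53 - 4914 = -4967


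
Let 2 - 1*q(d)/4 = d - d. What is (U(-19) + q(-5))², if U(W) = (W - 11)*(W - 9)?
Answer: 719104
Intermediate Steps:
q(d) = 8 (q(d) = 8 - 4*(d - d) = 8 - 4*0 = 8 + 0 = 8)
U(W) = (-11 + W)*(-9 + W)
(U(-19) + q(-5))² = ((99 + (-19)² - 20*(-19)) + 8)² = ((99 + 361 + 380) + 8)² = (840 + 8)² = 848² = 719104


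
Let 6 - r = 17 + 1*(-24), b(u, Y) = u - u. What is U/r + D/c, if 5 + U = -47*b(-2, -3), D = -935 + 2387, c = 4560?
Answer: -327/4940 ≈ -0.066194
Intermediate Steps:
D = 1452
b(u, Y) = 0
r = 13 (r = 6 - (17 + 1*(-24)) = 6 - (17 - 24) = 6 - 1*(-7) = 6 + 7 = 13)
U = -5 (U = -5 - 47*0 = -5 + 0 = -5)
U/r + D/c = -5/13 + 1452/4560 = -5*1/13 + 1452*(1/4560) = -5/13 + 121/380 = -327/4940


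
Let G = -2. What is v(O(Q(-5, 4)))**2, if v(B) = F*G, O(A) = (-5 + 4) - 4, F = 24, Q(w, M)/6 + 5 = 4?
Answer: 2304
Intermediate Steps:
Q(w, M) = -6 (Q(w, M) = -30 + 6*4 = -30 + 24 = -6)
O(A) = -5 (O(A) = -1 - 4 = -5)
v(B) = -48 (v(B) = 24*(-2) = -48)
v(O(Q(-5, 4)))**2 = (-48)**2 = 2304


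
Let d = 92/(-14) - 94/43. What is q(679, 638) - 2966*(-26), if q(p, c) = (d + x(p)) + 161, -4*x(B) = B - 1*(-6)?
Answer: 92824779/1204 ≈ 77097.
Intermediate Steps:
d = -2636/301 (d = 92*(-1/14) - 94*1/43 = -46/7 - 94/43 = -2636/301 ≈ -8.7575)
x(B) = -3/2 - B/4 (x(B) = -(B - 1*(-6))/4 = -(B + 6)/4 = -(6 + B)/4 = -3/2 - B/4)
q(p, c) = 90747/602 - p/4 (q(p, c) = (-2636/301 + (-3/2 - p/4)) + 161 = (-6175/602 - p/4) + 161 = 90747/602 - p/4)
q(679, 638) - 2966*(-26) = (90747/602 - ¼*679) - 2966*(-26) = (90747/602 - 679/4) - 1*(-77116) = -22885/1204 + 77116 = 92824779/1204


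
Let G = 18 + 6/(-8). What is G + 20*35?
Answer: 2869/4 ≈ 717.25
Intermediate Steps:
G = 69/4 (G = 18 + 6*(-⅛) = 18 - ¾ = 69/4 ≈ 17.250)
G + 20*35 = 69/4 + 20*35 = 69/4 + 700 = 2869/4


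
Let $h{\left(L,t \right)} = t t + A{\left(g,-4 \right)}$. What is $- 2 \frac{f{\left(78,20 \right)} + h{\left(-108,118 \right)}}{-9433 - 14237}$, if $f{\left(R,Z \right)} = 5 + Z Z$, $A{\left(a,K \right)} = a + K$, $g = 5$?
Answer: $\frac{2866}{2367} \approx 1.2108$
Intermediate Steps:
$A{\left(a,K \right)} = K + a$
$h{\left(L,t \right)} = 1 + t^{2}$ ($h{\left(L,t \right)} = t t + \left(-4 + 5\right) = t^{2} + 1 = 1 + t^{2}$)
$f{\left(R,Z \right)} = 5 + Z^{2}$
$- 2 \frac{f{\left(78,20 \right)} + h{\left(-108,118 \right)}}{-9433 - 14237} = - 2 \frac{\left(5 + 20^{2}\right) + \left(1 + 118^{2}\right)}{-9433 - 14237} = - 2 \frac{\left(5 + 400\right) + \left(1 + 13924\right)}{-23670} = - 2 \left(405 + 13925\right) \left(- \frac{1}{23670}\right) = - 2 \cdot 14330 \left(- \frac{1}{23670}\right) = \left(-2\right) \left(- \frac{1433}{2367}\right) = \frac{2866}{2367}$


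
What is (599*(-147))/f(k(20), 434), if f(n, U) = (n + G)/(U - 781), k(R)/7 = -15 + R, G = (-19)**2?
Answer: 10184797/132 ≈ 77158.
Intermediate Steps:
G = 361
k(R) = -105 + 7*R (k(R) = 7*(-15 + R) = -105 + 7*R)
f(n, U) = (361 + n)/(-781 + U) (f(n, U) = (n + 361)/(U - 781) = (361 + n)/(-781 + U))
(599*(-147))/f(k(20), 434) = (599*(-147))/(((361 + (-105 + 7*20))/(-781 + 434))) = -88053*(-347/(361 + (-105 + 140))) = -88053*(-347/(361 + 35)) = -88053/((-1/347*396)) = -88053/(-396/347) = -88053*(-347/396) = 10184797/132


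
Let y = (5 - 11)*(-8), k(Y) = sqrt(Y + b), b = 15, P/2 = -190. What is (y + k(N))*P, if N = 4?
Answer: -18240 - 380*sqrt(19) ≈ -19896.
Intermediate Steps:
P = -380 (P = 2*(-190) = -380)
k(Y) = sqrt(15 + Y) (k(Y) = sqrt(Y + 15) = sqrt(15 + Y))
y = 48 (y = -6*(-8) = 48)
(y + k(N))*P = (48 + sqrt(15 + 4))*(-380) = (48 + sqrt(19))*(-380) = -18240 - 380*sqrt(19)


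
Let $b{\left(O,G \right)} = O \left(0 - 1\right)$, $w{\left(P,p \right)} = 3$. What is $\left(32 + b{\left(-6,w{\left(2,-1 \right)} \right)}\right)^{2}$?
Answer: $1444$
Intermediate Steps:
$b{\left(O,G \right)} = - O$ ($b{\left(O,G \right)} = O \left(-1\right) = - O$)
$\left(32 + b{\left(-6,w{\left(2,-1 \right)} \right)}\right)^{2} = \left(32 - -6\right)^{2} = \left(32 + 6\right)^{2} = 38^{2} = 1444$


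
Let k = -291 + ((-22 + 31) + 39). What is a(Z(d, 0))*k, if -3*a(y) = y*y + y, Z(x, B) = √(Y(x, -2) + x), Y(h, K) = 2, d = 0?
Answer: 162 + 81*√2 ≈ 276.55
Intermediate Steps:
Z(x, B) = √(2 + x)
a(y) = -y/3 - y²/3 (a(y) = -(y*y + y)/3 = -(y² + y)/3 = -(y + y²)/3 = -y/3 - y²/3)
k = -243 (k = -291 + (9 + 39) = -291 + 48 = -243)
a(Z(d, 0))*k = -√(2 + 0)*(1 + √(2 + 0))/3*(-243) = -√2*(1 + √2)/3*(-243) = 81*√2*(1 + √2)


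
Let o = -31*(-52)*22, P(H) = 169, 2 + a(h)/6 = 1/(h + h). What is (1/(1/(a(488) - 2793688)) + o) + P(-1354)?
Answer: -1345936693/488 ≈ -2.7581e+6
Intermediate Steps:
a(h) = -12 + 3/h (a(h) = -12 + 6/(h + h) = -12 + 6/((2*h)) = -12 + 6*(1/(2*h)) = -12 + 3/h)
o = 35464 (o = 1612*22 = 35464)
(1/(1/(a(488) - 2793688)) + o) + P(-1354) = (1/(1/((-12 + 3/488) - 2793688)) + 35464) + 169 = (1/(1/(-5853/488 - 2793688)) + 35464) + 169 = (1/(1/(-1363325597/488)) + 35464) + 169 = (1/(-488/1363325597) + 35464) + 169 = (-1363325597/488 + 35464) + 169 = -1346019165/488 + 169 = -1345936693/488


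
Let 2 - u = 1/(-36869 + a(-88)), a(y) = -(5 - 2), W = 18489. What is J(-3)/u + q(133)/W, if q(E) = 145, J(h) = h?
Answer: -2034486199/1363471305 ≈ -1.4921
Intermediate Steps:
a(y) = -3 (a(y) = -1*3 = -3)
u = 73745/36872 (u = 2 - 1/(-36869 - 3) = 2 - 1/(-36872) = 2 - 1*(-1/36872) = 2 + 1/36872 = 73745/36872 ≈ 2.0000)
J(-3)/u + q(133)/W = -3/73745/36872 + 145/18489 = -3*36872/73745 + 145*(1/18489) = -110616/73745 + 145/18489 = -2034486199/1363471305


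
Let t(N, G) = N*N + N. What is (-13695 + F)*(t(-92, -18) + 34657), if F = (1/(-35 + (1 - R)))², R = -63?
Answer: -495586249326/841 ≈ -5.8928e+8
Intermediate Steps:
t(N, G) = N + N² (t(N, G) = N² + N = N + N²)
F = 1/841 (F = (1/(-35 + (1 - 1*(-63))))² = (1/(-35 + (1 + 63)))² = (1/(-35 + 64))² = (1/29)² = 1/841 ≈ 0.0011891)
(-13695 + F)*(t(-92, -18) + 34657) = (-13695 + 1/841)*(-92*(1 - 92) + 34657) = -11517494*(-92*(-91) + 34657)/841 = -11517494*(8372 + 34657)/841 = -11517494/841*43029 = -495586249326/841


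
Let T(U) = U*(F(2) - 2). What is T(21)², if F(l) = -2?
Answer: 7056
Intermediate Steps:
T(U) = -4*U (T(U) = U*(-2 - 2) = U*(-4) = -4*U)
T(21)² = (-4*21)² = (-84)² = 7056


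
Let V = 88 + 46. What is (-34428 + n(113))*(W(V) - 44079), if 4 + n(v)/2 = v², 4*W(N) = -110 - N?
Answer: 392757720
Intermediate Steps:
V = 134
W(N) = -55/2 - N/4 (W(N) = (-110 - N)/4 = -55/2 - N/4)
n(v) = -8 + 2*v²
(-34428 + n(113))*(W(V) - 44079) = (-34428 + (-8 + 2*113²))*((-55/2 - ¼*134) - 44079) = (-34428 + (-8 + 2*12769))*((-55/2 - 67/2) - 44079) = (-34428 + (-8 + 25538))*(-61 - 44079) = (-34428 + 25530)*(-44140) = -8898*(-44140) = 392757720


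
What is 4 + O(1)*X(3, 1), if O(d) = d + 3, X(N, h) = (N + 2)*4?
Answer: 84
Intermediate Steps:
X(N, h) = 8 + 4*N (X(N, h) = (2 + N)*4 = 8 + 4*N)
O(d) = 3 + d
4 + O(1)*X(3, 1) = 4 + (3 + 1)*(8 + 4*3) = 4 + 4*(8 + 12) = 4 + 4*20 = 4 + 80 = 84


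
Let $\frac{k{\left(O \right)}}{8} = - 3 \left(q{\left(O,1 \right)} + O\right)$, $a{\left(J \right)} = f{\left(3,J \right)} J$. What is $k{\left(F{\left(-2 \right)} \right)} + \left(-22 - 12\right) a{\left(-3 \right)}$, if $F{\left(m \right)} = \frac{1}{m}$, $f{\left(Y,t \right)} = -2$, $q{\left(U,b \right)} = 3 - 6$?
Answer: $-120$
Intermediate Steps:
$q{\left(U,b \right)} = -3$ ($q{\left(U,b \right)} = 3 - 6 = -3$)
$a{\left(J \right)} = - 2 J$
$k{\left(O \right)} = 72 - 24 O$ ($k{\left(O \right)} = 8 \left(- 3 \left(-3 + O\right)\right) = 8 \left(9 - 3 O\right) = 72 - 24 O$)
$k{\left(F{\left(-2 \right)} \right)} + \left(-22 - 12\right) a{\left(-3 \right)} = \left(72 - \frac{24}{-2}\right) + \left(-22 - 12\right) \left(\left(-2\right) \left(-3\right)\right) = \left(72 - -12\right) + \left(-22 - 12\right) 6 = \left(72 + 12\right) - 204 = 84 - 204 = -120$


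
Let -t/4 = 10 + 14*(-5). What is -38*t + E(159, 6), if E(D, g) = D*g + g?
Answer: -8160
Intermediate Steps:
t = 240 (t = -4*(10 + 14*(-5)) = -4*(10 - 70) = -4*(-60) = 240)
E(D, g) = g + D*g
-38*t + E(159, 6) = -38*240 + 6*(1 + 159) = -9120 + 6*160 = -9120 + 960 = -8160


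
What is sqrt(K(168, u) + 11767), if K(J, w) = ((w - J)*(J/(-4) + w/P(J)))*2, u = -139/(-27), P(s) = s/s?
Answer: sqrt(17328173)/27 ≈ 154.17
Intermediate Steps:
P(s) = 1
u = 139/27 (u = -139*(-1/27) = 139/27 ≈ 5.1481)
K(J, w) = 2*(w - J)*(w - J/4) (K(J, w) = ((w - J)*(J/(-4) + w/1))*2 = ((w - J)*(J*(-1/4) + w*1))*2 = ((w - J)*(-J/4 + w))*2 = ((w - J)*(w - J/4))*2 = 2*(w - J)*(w - J/4))
sqrt(K(168, u) + 11767) = sqrt(((1/2)*168**2 + 2*(139/27)**2 - 5/2*168*139/27) + 11767) = sqrt(((1/2)*28224 + 2*(19321/729) - 19460/9) + 11767) = sqrt((14112 + 38642/729 - 19460/9) + 11767) = sqrt(8750030/729 + 11767) = sqrt(17328173/729) = sqrt(17328173)/27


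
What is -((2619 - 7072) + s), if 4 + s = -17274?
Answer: 21731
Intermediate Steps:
s = -17278 (s = -4 - 17274 = -17278)
-((2619 - 7072) + s) = -((2619 - 7072) - 17278) = -(-4453 - 17278) = -1*(-21731) = 21731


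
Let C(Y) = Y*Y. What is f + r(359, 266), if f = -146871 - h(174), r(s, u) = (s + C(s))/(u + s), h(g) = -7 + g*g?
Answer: -22116652/125 ≈ -1.7693e+5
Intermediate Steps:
C(Y) = Y²
h(g) = -7 + g²
r(s, u) = (s + s²)/(s + u) (r(s, u) = (s + s²)/(u + s) = (s + s²)/(s + u))
f = -177140 (f = -146871 - (-7 + 174²) = -146871 - (-7 + 30276) = -146871 - 1*30269 = -146871 - 30269 = -177140)
f + r(359, 266) = -177140 + 359*(1 + 359)/(359 + 266) = -177140 + 359*360/625 = -177140 + 359*(1/625)*360 = -177140 + 25848/125 = -22116652/125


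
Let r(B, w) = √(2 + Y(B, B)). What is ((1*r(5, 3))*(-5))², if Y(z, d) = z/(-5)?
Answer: 25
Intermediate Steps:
Y(z, d) = -z/5 (Y(z, d) = z*(-⅕) = -z/5)
r(B, w) = √(2 - B/5)
((1*r(5, 3))*(-5))² = ((1*(√(50 - 5*5)/5))*(-5))² = ((1*(√(50 - 25)/5))*(-5))² = ((1*(√25/5))*(-5))² = ((1*((⅕)*5))*(-5))² = ((1*1)*(-5))² = (1*(-5))² = (-5)² = 25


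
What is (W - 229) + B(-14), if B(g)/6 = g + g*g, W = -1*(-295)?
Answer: 1158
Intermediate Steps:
W = 295
B(g) = 6*g + 6*g² (B(g) = 6*(g + g*g) = 6*(g + g²) = 6*g + 6*g²)
(W - 229) + B(-14) = (295 - 229) + 6*(-14)*(1 - 14) = 66 + 6*(-14)*(-13) = 66 + 1092 = 1158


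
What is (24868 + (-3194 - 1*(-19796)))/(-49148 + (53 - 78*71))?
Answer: -41470/54633 ≈ -0.75906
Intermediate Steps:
(24868 + (-3194 - 1*(-19796)))/(-49148 + (53 - 78*71)) = (24868 + (-3194 + 19796))/(-49148 + (53 - 5538)) = (24868 + 16602)/(-49148 - 5485) = 41470/(-54633) = 41470*(-1/54633) = -41470/54633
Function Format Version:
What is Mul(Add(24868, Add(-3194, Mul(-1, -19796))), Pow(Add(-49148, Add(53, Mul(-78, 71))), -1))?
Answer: Rational(-41470, 54633) ≈ -0.75906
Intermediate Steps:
Mul(Add(24868, Add(-3194, Mul(-1, -19796))), Pow(Add(-49148, Add(53, Mul(-78, 71))), -1)) = Mul(Add(24868, Add(-3194, 19796)), Pow(Add(-49148, Add(53, -5538)), -1)) = Mul(Add(24868, 16602), Pow(Add(-49148, -5485), -1)) = Mul(41470, Pow(-54633, -1)) = Mul(41470, Rational(-1, 54633)) = Rational(-41470, 54633)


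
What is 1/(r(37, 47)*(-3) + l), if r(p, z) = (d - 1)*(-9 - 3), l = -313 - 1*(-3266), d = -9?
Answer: 1/2593 ≈ 0.00038565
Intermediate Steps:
l = 2953 (l = -313 + 3266 = 2953)
r(p, z) = 120 (r(p, z) = (-9 - 1)*(-9 - 3) = -10*(-12) = 120)
1/(r(37, 47)*(-3) + l) = 1/(120*(-3) + 2953) = 1/(-360 + 2953) = 1/2593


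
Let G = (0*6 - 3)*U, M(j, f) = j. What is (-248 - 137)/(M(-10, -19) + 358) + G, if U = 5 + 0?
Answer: -5605/348 ≈ -16.106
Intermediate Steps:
U = 5
G = -15 (G = (0*6 - 3)*5 = (0 - 3)*5 = -3*5 = -15)
(-248 - 137)/(M(-10, -19) + 358) + G = (-248 - 137)/(-10 + 358) - 15 = -385/348 - 15 = -5605/348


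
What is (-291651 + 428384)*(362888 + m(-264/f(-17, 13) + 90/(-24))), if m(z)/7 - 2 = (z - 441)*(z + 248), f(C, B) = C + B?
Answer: -1005585483409/16 ≈ -6.2849e+10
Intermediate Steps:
f(C, B) = B + C
m(z) = 14 + 7*(-441 + z)*(248 + z) (m(z) = 14 + 7*((z - 441)*(z + 248)) = 14 + 7*((-441 + z)*(248 + z)) = 14 + 7*(-441 + z)*(248 + z))
(-291651 + 428384)*(362888 + m(-264/f(-17, 13) + 90/(-24))) = (-291651 + 428384)*(362888 + (-765562 - 1351*(-264/(13 - 17) + 90/(-24)) + 7*(-264/(13 - 17) + 90/(-24))²)) = 136733*(362888 + (-765562 - 1351*(-264/(-4) + 90*(-1/24)) + 7*(-264/(-4) + 90*(-1/24))²)) = 136733*(362888 + (-765562 - 1351*(-264*(-¼) - 15/4) + 7*(-264*(-¼) - 15/4)²)) = 136733*(362888 + (-765562 - 1351*(66 - 15/4) + 7*(66 - 15/4)²)) = 136733*(362888 + (-765562 - 1351*249/4 + 7*(249/4)²)) = 136733*(362888 + (-765562 - 336399/4 + 7*(62001/16))) = 136733*(362888 + (-765562 - 336399/4 + 434007/16)) = 136733*(362888 - 13160581/16) = 136733*(-7354373/16) = -1005585483409/16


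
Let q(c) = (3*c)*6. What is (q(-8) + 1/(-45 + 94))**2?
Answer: 49773025/2401 ≈ 20730.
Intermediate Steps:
q(c) = 18*c
(q(-8) + 1/(-45 + 94))**2 = (18*(-8) + 1/(-45 + 94))**2 = (-144 + 1/49)**2 = (-7055/49)**2 = 49773025/2401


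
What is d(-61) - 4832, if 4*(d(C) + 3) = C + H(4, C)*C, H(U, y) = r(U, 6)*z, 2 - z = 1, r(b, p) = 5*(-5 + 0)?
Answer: -4469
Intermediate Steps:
r(b, p) = -25 (r(b, p) = 5*(-5) = -25)
z = 1 (z = 2 - 1*1 = 2 - 1 = 1)
H(U, y) = -25 (H(U, y) = -25*1 = -25)
d(C) = -3 - 6*C (d(C) = -3 + (C - 25*C)/4 = -3 + (-24*C)/4 = -3 - 6*C)
d(-61) - 4832 = (-3 - 6*(-61)) - 4832 = (-3 + 366) - 4832 = 363 - 4832 = -4469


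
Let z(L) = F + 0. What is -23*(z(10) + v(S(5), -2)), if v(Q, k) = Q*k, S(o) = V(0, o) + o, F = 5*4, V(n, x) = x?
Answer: 0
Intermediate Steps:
F = 20
S(o) = 2*o (S(o) = o + o = 2*o)
z(L) = 20 (z(L) = 20 + 0 = 20)
-23*(z(10) + v(S(5), -2)) = -23*(20 + (2*5)*(-2)) = -23*(20 + 10*(-2)) = -23*(20 - 20) = -23*0 = 0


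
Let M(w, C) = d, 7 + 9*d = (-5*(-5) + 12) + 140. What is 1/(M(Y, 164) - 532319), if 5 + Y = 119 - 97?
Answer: -9/4790701 ≈ -1.8786e-6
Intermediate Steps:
Y = 17 (Y = -5 + (119 - 97) = -5 + 22 = 17)
d = 170/9 (d = -7/9 + ((-5*(-5) + 12) + 140)/9 = -7/9 + ((25 + 12) + 140)/9 = -7/9 + (37 + 140)/9 = -7/9 + (1/9)*177 = -7/9 + 59/3 = 170/9 ≈ 18.889)
M(w, C) = 170/9
1/(M(Y, 164) - 532319) = 1/(170/9 - 532319) = 1/(-4790701/9) = -9/4790701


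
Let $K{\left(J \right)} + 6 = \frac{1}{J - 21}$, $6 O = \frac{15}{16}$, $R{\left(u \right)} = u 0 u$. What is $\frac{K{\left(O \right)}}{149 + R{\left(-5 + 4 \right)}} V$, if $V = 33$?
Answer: $- \frac{133122}{99383} \approx -1.3395$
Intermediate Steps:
$R{\left(u \right)} = 0$ ($R{\left(u \right)} = 0 u = 0$)
$O = \frac{5}{32}$ ($O = \frac{15 \cdot \frac{1}{16}}{6} = \frac{1}{6} \cdot \frac{15}{16} = \frac{5}{32} \approx 0.15625$)
$K{\left(J \right)} = -6 + \frac{1}{-21 + J}$ ($K{\left(J \right)} = -6 + \frac{1}{J - 21} = -6 + \frac{1}{-21 + J}$)
$\frac{K{\left(O \right)}}{149 + R{\left(-5 + 4 \right)}} V = \frac{\frac{1}{-21 + \frac{5}{32}} \left(127 - \frac{15}{16}\right)}{149 + 0} \cdot 33 = \frac{\frac{1}{- \frac{667}{32}} \left(127 - \frac{15}{16}\right)}{149} \cdot 33 = \left(- \frac{32}{667}\right) \frac{2017}{16} \cdot \frac{1}{149} \cdot 33 = \left(- \frac{4034}{667}\right) \frac{1}{149} \cdot 33 = \left(- \frac{4034}{99383}\right) 33 = - \frac{133122}{99383}$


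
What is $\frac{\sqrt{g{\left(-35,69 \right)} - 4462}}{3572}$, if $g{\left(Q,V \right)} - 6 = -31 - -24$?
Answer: $\frac{i \sqrt{4463}}{3572} \approx 0.018703 i$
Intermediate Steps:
$g{\left(Q,V \right)} = -1$ ($g{\left(Q,V \right)} = 6 - 7 = -1$)
$\frac{\sqrt{g{\left(-35,69 \right)} - 4462}}{3572} = \frac{\sqrt{-1 - 4462}}{3572} = \sqrt{-4463} \cdot \frac{1}{3572} = i \sqrt{4463} \cdot \frac{1}{3572} = \frac{i \sqrt{4463}}{3572}$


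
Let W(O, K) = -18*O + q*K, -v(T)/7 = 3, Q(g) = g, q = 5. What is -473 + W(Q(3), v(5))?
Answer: -632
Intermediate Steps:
v(T) = -21 (v(T) = -7*3 = -21)
W(O, K) = -18*O + 5*K
-473 + W(Q(3), v(5)) = -473 + (-18*3 + 5*(-21)) = -473 + (-54 - 105) = -473 - 159 = -632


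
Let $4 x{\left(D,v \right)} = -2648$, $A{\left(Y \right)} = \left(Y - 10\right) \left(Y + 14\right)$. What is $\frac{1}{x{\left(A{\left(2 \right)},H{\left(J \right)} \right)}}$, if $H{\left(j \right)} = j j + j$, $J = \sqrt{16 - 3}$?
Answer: $- \frac{1}{662} \approx -0.0015106$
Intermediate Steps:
$A{\left(Y \right)} = \left(-10 + Y\right) \left(14 + Y\right)$
$J = \sqrt{13} \approx 3.6056$
$H{\left(j \right)} = j + j^{2}$ ($H{\left(j \right)} = j^{2} + j = j + j^{2}$)
$x{\left(D,v \right)} = -662$ ($x{\left(D,v \right)} = \frac{1}{4} \left(-2648\right) = -662$)
$\frac{1}{x{\left(A{\left(2 \right)},H{\left(J \right)} \right)}} = \frac{1}{-662} = - \frac{1}{662}$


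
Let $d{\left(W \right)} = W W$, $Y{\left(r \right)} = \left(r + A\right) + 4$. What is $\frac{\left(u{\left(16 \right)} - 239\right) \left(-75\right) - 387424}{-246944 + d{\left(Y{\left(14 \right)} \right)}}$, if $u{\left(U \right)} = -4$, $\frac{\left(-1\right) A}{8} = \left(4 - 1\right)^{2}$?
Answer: $\frac{369199}{244028} \approx 1.5129$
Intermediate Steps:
$A = -72$ ($A = - 8 \left(4 - 1\right)^{2} = - 8 \cdot 3^{2} = \left(-8\right) 9 = -72$)
$Y{\left(r \right)} = -68 + r$ ($Y{\left(r \right)} = \left(r - 72\right) + 4 = \left(-72 + r\right) + 4 = -68 + r$)
$d{\left(W \right)} = W^{2}$
$\frac{\left(u{\left(16 \right)} - 239\right) \left(-75\right) - 387424}{-246944 + d{\left(Y{\left(14 \right)} \right)}} = \frac{\left(-4 - 239\right) \left(-75\right) - 387424}{-246944 + \left(-68 + 14\right)^{2}} = \frac{\left(-243\right) \left(-75\right) - 387424}{-246944 + \left(-54\right)^{2}} = \frac{18225 - 387424}{-246944 + 2916} = - \frac{369199}{-244028} = \left(-369199\right) \left(- \frac{1}{244028}\right) = \frac{369199}{244028}$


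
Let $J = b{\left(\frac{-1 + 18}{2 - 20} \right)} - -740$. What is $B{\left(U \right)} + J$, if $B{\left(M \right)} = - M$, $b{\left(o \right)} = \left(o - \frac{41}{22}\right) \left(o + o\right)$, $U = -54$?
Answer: $\frac{712180}{891} \approx 799.3$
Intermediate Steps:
$b{\left(o \right)} = 2 o \left(- \frac{41}{22} + o\right)$ ($b{\left(o \right)} = \left(o - \frac{41}{22}\right) 2 o = \left(- \frac{41}{22} + o\right) 2 o = 2 o \left(- \frac{41}{22} + o\right)$)
$J = \frac{664066}{891}$ ($J = \frac{\frac{-1 + 18}{2 - 20} \left(-41 + 22 \frac{-1 + 18}{2 - 20}\right)}{11} - -740 = \frac{\frac{17}{-18} \left(-41 + 22 \frac{17}{-18}\right)}{11} + 740 = \frac{17 \left(- \frac{1}{18}\right) \left(-41 + 22 \cdot 17 \left(- \frac{1}{18}\right)\right)}{11} + 740 = \frac{1}{11} \left(- \frac{17}{18}\right) \left(-41 + 22 \left(- \frac{17}{18}\right)\right) + 740 = \frac{1}{11} \left(- \frac{17}{18}\right) \left(-41 - \frac{187}{9}\right) + 740 = \frac{1}{11} \left(- \frac{17}{18}\right) \left(- \frac{556}{9}\right) + 740 = \frac{4726}{891} + 740 = \frac{664066}{891} \approx 745.3$)
$B{\left(U \right)} + J = \left(-1\right) \left(-54\right) + \frac{664066}{891} = 54 + \frac{664066}{891} = \frac{712180}{891}$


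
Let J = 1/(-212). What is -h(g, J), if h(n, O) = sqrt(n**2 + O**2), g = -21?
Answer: -sqrt(19820305)/212 ≈ -21.000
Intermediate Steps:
J = -1/212 ≈ -0.0047170
h(n, O) = sqrt(O**2 + n**2)
-h(g, J) = -sqrt((-1/212)**2 + (-21)**2) = -sqrt(1/44944 + 441) = -sqrt(19820305/44944) = -sqrt(19820305)/212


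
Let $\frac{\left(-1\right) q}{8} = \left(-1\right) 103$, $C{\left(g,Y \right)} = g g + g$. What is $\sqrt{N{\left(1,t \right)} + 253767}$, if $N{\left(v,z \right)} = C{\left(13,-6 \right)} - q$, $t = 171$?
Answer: $225 \sqrt{5} \approx 503.12$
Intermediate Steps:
$C{\left(g,Y \right)} = g + g^{2}$ ($C{\left(g,Y \right)} = g^{2} + g = g + g^{2}$)
$q = 824$ ($q = - 8 \left(\left(-1\right) 103\right) = \left(-8\right) \left(-103\right) = 824$)
$N{\left(v,z \right)} = -642$ ($N{\left(v,z \right)} = 13 \left(1 + 13\right) - 824 = 13 \cdot 14 - 824 = 182 - 824 = -642$)
$\sqrt{N{\left(1,t \right)} + 253767} = \sqrt{-642 + 253767} = \sqrt{253125} = 225 \sqrt{5}$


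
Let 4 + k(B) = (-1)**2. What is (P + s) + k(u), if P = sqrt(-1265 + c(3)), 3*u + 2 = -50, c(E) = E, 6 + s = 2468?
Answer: 2459 + I*sqrt(1262) ≈ 2459.0 + 35.525*I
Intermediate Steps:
s = 2462 (s = -6 + 2468 = 2462)
u = -52/3 (u = -2/3 + (1/3)*(-50) = -2/3 - 50/3 = -52/3 ≈ -17.333)
k(B) = -3 (k(B) = -4 + (-1)**2 = -4 + 1 = -3)
P = I*sqrt(1262) (P = sqrt(-1265 + 3) = sqrt(-1262) = I*sqrt(1262) ≈ 35.525*I)
(P + s) + k(u) = (I*sqrt(1262) + 2462) - 3 = (2462 + I*sqrt(1262)) - 3 = 2459 + I*sqrt(1262)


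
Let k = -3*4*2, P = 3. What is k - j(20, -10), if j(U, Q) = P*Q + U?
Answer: -14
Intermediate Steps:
j(U, Q) = U + 3*Q (j(U, Q) = 3*Q + U = U + 3*Q)
k = -24 (k = -12*2 = -24)
k - j(20, -10) = -24 - (20 + 3*(-10)) = -24 - (20 - 30) = -24 - 1*(-10) = -24 + 10 = -14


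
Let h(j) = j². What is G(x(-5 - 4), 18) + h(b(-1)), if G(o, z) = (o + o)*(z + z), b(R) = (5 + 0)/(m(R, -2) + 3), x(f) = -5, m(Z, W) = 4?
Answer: -17615/49 ≈ -359.49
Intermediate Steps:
b(R) = 5/7 (b(R) = (5 + 0)/(4 + 3) = 5/7)
G(o, z) = 4*o*z (G(o, z) = (2*o)*(2*z) = 4*o*z)
G(x(-5 - 4), 18) + h(b(-1)) = 4*(-5)*18 + (5/7)² = -360 + 25/49 = -17615/49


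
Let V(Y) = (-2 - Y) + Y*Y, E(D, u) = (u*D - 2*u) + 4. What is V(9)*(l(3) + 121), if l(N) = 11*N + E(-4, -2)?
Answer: 11900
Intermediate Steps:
E(D, u) = 4 - 2*u + D*u (E(D, u) = (D*u - 2*u) + 4 = (-2*u + D*u) + 4 = 4 - 2*u + D*u)
l(N) = 16 + 11*N (l(N) = 11*N + (4 - 2*(-2) - 4*(-2)) = 11*N + (4 + 4 + 8) = 11*N + 16 = 16 + 11*N)
V(Y) = -2 + Y² - Y (V(Y) = (-2 - Y) + Y² = -2 + Y² - Y)
V(9)*(l(3) + 121) = (-2 + 9² - 1*9)*((16 + 11*3) + 121) = (-2 + 81 - 9)*((16 + 33) + 121) = 70*(49 + 121) = 70*170 = 11900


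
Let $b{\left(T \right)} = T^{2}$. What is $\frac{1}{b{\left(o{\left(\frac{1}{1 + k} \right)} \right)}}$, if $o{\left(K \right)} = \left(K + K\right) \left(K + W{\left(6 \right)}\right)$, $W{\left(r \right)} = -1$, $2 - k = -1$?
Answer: $\frac{64}{9} \approx 7.1111$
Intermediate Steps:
$k = 3$ ($k = 2 - -1 = 2 + 1 = 3$)
$o{\left(K \right)} = 2 K \left(-1 + K\right)$ ($o{\left(K \right)} = \left(K + K\right) \left(K - 1\right) = 2 K \left(-1 + K\right)$)
$\frac{1}{b{\left(o{\left(\frac{1}{1 + k} \right)} \right)}} = \frac{1}{\left(\frac{2 \left(-1 + \frac{1}{1 + 3}\right)}{1 + 3}\right)^{2}} = \frac{1}{\left(\frac{2 \left(-1 + \frac{1}{4}\right)}{4}\right)^{2}} = \frac{1}{\left(2 \cdot \frac{1}{4} \left(-1 + \frac{1}{4}\right)\right)^{2}} = \frac{1}{\left(2 \cdot \frac{1}{4} \left(- \frac{3}{4}\right)\right)^{2}} = \frac{1}{\left(- \frac{3}{8}\right)^{2}} = \frac{1}{\frac{9}{64}} = \frac{64}{9}$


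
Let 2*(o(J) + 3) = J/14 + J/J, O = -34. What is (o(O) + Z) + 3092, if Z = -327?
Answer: 19329/7 ≈ 2761.3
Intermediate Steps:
o(J) = -5/2 + J/28 (o(J) = -3 + (J/14 + J/J)/2 = -3 + (J*(1/14) + 1)/2 = -3 + (J/14 + 1)/2 = -3 + (1 + J/14)/2 = -3 + (½ + J/28) = -5/2 + J/28)
(o(O) + Z) + 3092 = ((-5/2 + (1/28)*(-34)) - 327) + 3092 = ((-5/2 - 17/14) - 327) + 3092 = (-26/7 - 327) + 3092 = -2315/7 + 3092 = 19329/7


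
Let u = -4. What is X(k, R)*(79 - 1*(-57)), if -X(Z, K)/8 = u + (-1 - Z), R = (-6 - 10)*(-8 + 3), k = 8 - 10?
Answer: 3264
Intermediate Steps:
k = -2
R = 80 (R = -16*(-5) = 80)
X(Z, K) = 40 + 8*Z (X(Z, K) = -8*(-4 + (-1 - Z)) = -8*(-5 - Z) = 40 + 8*Z)
X(k, R)*(79 - 1*(-57)) = (40 + 8*(-2))*(79 - 1*(-57)) = (40 - 16)*(79 + 57) = 24*136 = 3264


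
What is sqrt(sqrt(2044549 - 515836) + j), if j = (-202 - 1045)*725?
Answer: sqrt(-904075 + 81*sqrt(233)) ≈ 950.18*I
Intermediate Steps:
j = -904075 (j = -1247*725 = -904075)
sqrt(sqrt(2044549 - 515836) + j) = sqrt(sqrt(2044549 - 515836) - 904075) = sqrt(sqrt(1528713) - 904075) = sqrt(81*sqrt(233) - 904075) = sqrt(-904075 + 81*sqrt(233))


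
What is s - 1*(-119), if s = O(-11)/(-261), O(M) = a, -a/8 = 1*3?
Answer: 10361/87 ≈ 119.09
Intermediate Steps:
a = -24 (a = -8*3 = -24)
O(M) = -24
s = 8/87 (s = -24/(-261) = -24*(-1/261) = 8/87 ≈ 0.091954)
s - 1*(-119) = 8/87 - 1*(-119) = 8/87 + 119 = 10361/87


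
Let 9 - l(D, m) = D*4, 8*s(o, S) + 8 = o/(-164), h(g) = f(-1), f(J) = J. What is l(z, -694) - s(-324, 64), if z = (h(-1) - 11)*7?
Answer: 113407/328 ≈ 345.75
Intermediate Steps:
h(g) = -1
s(o, S) = -1 - o/1312 (s(o, S) = -1 + (o/(-164))/8 = -1 + (o*(-1/164))/8 = -1 + (-o/164)/8 = -1 - o/1312)
z = -84 (z = (-1 - 11)*7 = -12*7 = -84)
l(D, m) = 9 - 4*D (l(D, m) = 9 - D*4 = 9 - 4*D)
l(z, -694) - s(-324, 64) = (9 - 4*(-84)) - (-1 - 1/1312*(-324)) = (9 + 336) - (-1 + 81/328) = 345 - 1*(-247/328) = 345 + 247/328 = 113407/328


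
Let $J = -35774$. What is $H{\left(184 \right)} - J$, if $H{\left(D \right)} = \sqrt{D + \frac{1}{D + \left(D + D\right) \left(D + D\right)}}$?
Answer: $35774 + \frac{\sqrt{845918398446}}{67804} \approx 35788.0$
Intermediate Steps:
$H{\left(D \right)} = \sqrt{D + \frac{1}{D + 4 D^{2}}}$ ($H{\left(D \right)} = \sqrt{D + \frac{1}{D + 2 D 2 D}} = \sqrt{D + \frac{1}{D + 4 D^{2}}}$)
$H{\left(184 \right)} - J = \sqrt{\frac{1 + 184^{2} \left(1 + 4 \cdot 184\right)}{184 \left(1 + 4 \cdot 184\right)}} - -35774 = \sqrt{\frac{1 + 33856 \left(1 + 736\right)}{184 \left(1 + 736\right)}} + 35774 = \sqrt{\frac{1 + 33856 \cdot 737}{184 \cdot 737}} + 35774 = \sqrt{\frac{1}{184} \cdot \frac{1}{737} \left(1 + 24951872\right)} + 35774 = \sqrt{\frac{1}{184} \cdot \frac{1}{737} \cdot 24951873} + 35774 = \sqrt{\frac{24951873}{135608}} + 35774 = \frac{\sqrt{845918398446}}{67804} + 35774 = 35774 + \frac{\sqrt{845918398446}}{67804}$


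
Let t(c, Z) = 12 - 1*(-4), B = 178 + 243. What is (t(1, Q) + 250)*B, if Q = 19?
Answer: 111986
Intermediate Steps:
B = 421
t(c, Z) = 16 (t(c, Z) = 12 + 4 = 16)
(t(1, Q) + 250)*B = (16 + 250)*421 = 266*421 = 111986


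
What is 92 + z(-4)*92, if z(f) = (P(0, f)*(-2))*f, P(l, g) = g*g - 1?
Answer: 11132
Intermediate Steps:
P(l, g) = -1 + g**2 (P(l, g) = g**2 - 1 = -1 + g**2)
z(f) = f*(2 - 2*f**2) (z(f) = ((-1 + f**2)*(-2))*f = (2 - 2*f**2)*f = f*(2 - 2*f**2))
92 + z(-4)*92 = 92 + (2*(-4)*(1 - 1*(-4)**2))*92 = 92 + (2*(-4)*(1 - 1*16))*92 = 92 + (2*(-4)*(1 - 16))*92 = 92 + (2*(-4)*(-15))*92 = 92 + 120*92 = 92 + 11040 = 11132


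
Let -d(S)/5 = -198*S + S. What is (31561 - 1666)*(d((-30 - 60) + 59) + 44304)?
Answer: 411624255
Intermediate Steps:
d(S) = 985*S (d(S) = -5*(-198*S + S) = -(-985)*S = 985*S)
(31561 - 1666)*(d((-30 - 60) + 59) + 44304) = (31561 - 1666)*(985*((-30 - 60) + 59) + 44304) = 29895*(985*(-90 + 59) + 44304) = 29895*(985*(-31) + 44304) = 29895*(-30535 + 44304) = 29895*13769 = 411624255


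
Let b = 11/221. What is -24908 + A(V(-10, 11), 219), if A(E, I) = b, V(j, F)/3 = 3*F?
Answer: -5504657/221 ≈ -24908.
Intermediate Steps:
V(j, F) = 9*F (V(j, F) = 3*(3*F) = 9*F)
b = 11/221 (b = 11*(1/221) = 11/221 ≈ 0.049774)
A(E, I) = 11/221
-24908 + A(V(-10, 11), 219) = -24908 + 11/221 = -5504657/221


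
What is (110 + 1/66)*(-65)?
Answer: -471965/66 ≈ -7151.0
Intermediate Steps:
(110 + 1/66)*(-65) = (7261/66)*(-65) = -471965/66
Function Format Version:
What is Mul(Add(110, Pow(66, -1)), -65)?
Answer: Rational(-471965, 66) ≈ -7151.0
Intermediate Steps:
Mul(Add(110, Pow(66, -1)), -65) = Mul(Add(110, Rational(1, 66)), -65) = Mul(Rational(7261, 66), -65) = Rational(-471965, 66)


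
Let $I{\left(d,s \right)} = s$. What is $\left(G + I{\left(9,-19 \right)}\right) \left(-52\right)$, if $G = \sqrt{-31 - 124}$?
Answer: $988 - 52 i \sqrt{155} \approx 988.0 - 647.39 i$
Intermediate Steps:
$G = i \sqrt{155}$ ($G = \sqrt{-155} = i \sqrt{155} \approx 12.45 i$)
$\left(G + I{\left(9,-19 \right)}\right) \left(-52\right) = \left(i \sqrt{155} - 19\right) \left(-52\right) = \left(-19 + i \sqrt{155}\right) \left(-52\right) = 988 - 52 i \sqrt{155}$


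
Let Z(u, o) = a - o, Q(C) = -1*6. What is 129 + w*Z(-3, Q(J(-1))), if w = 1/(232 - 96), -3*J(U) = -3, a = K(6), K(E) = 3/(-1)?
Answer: 17547/136 ≈ 129.02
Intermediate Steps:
K(E) = -3 (K(E) = 3*(-1) = -3)
a = -3
J(U) = 1 (J(U) = -⅓*(-3) = 1)
w = 1/136 ≈ 0.0073529
Q(C) = -6
Z(u, o) = -3 - o
129 + w*Z(-3, Q(J(-1))) = 129 + (-3 - 1*(-6))/136 = 129 + (-3 + 6)/136 = 129 + (1/136)*3 = 129 + 3/136 = 17547/136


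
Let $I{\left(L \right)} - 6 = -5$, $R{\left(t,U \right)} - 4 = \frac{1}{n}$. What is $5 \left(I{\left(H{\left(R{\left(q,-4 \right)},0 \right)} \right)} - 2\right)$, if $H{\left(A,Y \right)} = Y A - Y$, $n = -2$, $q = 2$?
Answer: $-5$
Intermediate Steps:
$R{\left(t,U \right)} = \frac{7}{2}$ ($R{\left(t,U \right)} = 4 + \frac{1}{-2} = 4 - \frac{1}{2} = \frac{7}{2}$)
$H{\left(A,Y \right)} = - Y + A Y$ ($H{\left(A,Y \right)} = A Y - Y = - Y + A Y$)
$I{\left(L \right)} = 1$ ($I{\left(L \right)} = 6 - 5 = 1$)
$5 \left(I{\left(H{\left(R{\left(q,-4 \right)},0 \right)} \right)} - 2\right) = 5 \left(1 - 2\right) = 5 \left(-1\right) = -5$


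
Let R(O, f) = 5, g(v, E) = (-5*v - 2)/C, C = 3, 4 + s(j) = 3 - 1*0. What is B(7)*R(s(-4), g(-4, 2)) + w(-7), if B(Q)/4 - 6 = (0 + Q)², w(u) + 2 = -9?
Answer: 1089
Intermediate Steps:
s(j) = -1 (s(j) = -4 + (3 - 1*0) = -4 + (3 + 0) = -4 + 3 = -1)
g(v, E) = -⅔ - 5*v/3 (g(v, E) = (-5*v - 2)/3 = (-2 - 5*v)*(⅓) = -⅔ - 5*v/3)
w(u) = -11 (w(u) = -2 - 9 = -11)
B(Q) = 24 + 4*Q² (B(Q) = 24 + 4*(0 + Q)² = 24 + 4*Q²)
B(7)*R(s(-4), g(-4, 2)) + w(-7) = (24 + 4*7²)*5 - 11 = (24 + 4*49)*5 - 11 = (24 + 196)*5 - 11 = 220*5 - 11 = 1100 - 11 = 1089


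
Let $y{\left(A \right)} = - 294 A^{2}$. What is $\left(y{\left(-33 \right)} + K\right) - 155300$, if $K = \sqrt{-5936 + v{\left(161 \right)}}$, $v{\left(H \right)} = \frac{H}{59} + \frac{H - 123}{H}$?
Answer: $-475466 + \frac{3 i \sqrt{59482633511}}{9499} \approx -4.7547 \cdot 10^{5} + 77.026 i$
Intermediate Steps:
$v{\left(H \right)} = \frac{H}{59} + \frac{-123 + H}{H}$ ($v{\left(H \right)} = H \frac{1}{59} + \frac{-123 + H}{H} = \frac{H}{59} + \frac{-123 + H}{H}$)
$K = \frac{3 i \sqrt{59482633511}}{9499}$ ($K = \sqrt{-5936 + \left(1 - \frac{123}{161} + \frac{1}{59} \cdot 161\right)} = \sqrt{-5936 + \left(1 - \frac{123}{161} + \frac{161}{59}\right)} = \sqrt{-5936 + \frac{28163}{9499}} = \sqrt{- \frac{56357901}{9499}} = \frac{3 i \sqrt{59482633511}}{9499} \approx 77.026 i$)
$\left(y{\left(-33 \right)} + K\right) - 155300 = \left(- 294 \left(-33\right)^{2} + \frac{3 i \sqrt{59482633511}}{9499}\right) - 155300 = \left(\left(-294\right) 1089 + \frac{3 i \sqrt{59482633511}}{9499}\right) - 155300 = \left(-320166 + \frac{3 i \sqrt{59482633511}}{9499}\right) - 155300 = -475466 + \frac{3 i \sqrt{59482633511}}{9499}$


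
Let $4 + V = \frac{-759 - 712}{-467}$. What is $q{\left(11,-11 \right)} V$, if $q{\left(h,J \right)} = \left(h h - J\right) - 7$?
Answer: $- \frac{49625}{467} \approx -106.26$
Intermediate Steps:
$q{\left(h,J \right)} = -7 + h^{2} - J$ ($q{\left(h,J \right)} = \left(h^{2} - J\right) - 7 = -7 + h^{2} - J$)
$V = - \frac{397}{467}$ ($V = -4 + \frac{-759 - 712}{-467} = -4 - - \frac{1471}{467} = -4 + \frac{1471}{467} = - \frac{397}{467} \approx -0.85011$)
$q{\left(11,-11 \right)} V = \left(-7 + 11^{2} - -11\right) \left(- \frac{397}{467}\right) = \left(-7 + 121 + 11\right) \left(- \frac{397}{467}\right) = 125 \left(- \frac{397}{467}\right) = - \frac{49625}{467}$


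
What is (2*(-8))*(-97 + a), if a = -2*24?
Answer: 2320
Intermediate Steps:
a = -48
(2*(-8))*(-97 + a) = (2*(-8))*(-97 - 48) = -16*(-145) = 2320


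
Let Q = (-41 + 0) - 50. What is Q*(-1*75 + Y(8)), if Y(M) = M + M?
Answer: 5369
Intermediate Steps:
Y(M) = 2*M
Q = -91 (Q = -41 - 50 = -91)
Q*(-1*75 + Y(8)) = -91*(-1*75 + 2*8) = -91*(-75 + 16) = -91*(-59) = 5369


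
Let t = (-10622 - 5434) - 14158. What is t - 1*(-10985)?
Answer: -19229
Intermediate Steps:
t = -30214 (t = -16056 - 14158 = -30214)
t - 1*(-10985) = -30214 - 1*(-10985) = -30214 + 10985 = -19229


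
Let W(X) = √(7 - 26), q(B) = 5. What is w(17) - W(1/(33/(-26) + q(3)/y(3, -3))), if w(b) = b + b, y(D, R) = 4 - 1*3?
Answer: 34 - I*√19 ≈ 34.0 - 4.3589*I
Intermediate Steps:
y(D, R) = 1 (y(D, R) = 4 - 3 = 1)
w(b) = 2*b
W(X) = I*√19 (W(X) = √(-19) = I*√19)
w(17) - W(1/(33/(-26) + q(3)/y(3, -3))) = 2*17 - I*√19 = 34 - I*√19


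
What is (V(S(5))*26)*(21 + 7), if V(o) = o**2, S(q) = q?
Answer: 18200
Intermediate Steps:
(V(S(5))*26)*(21 + 7) = (5**2*26)*(21 + 7) = (25*26)*28 = 650*28 = 18200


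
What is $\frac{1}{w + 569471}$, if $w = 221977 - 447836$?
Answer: $\frac{1}{343612} \approx 2.9103 \cdot 10^{-6}$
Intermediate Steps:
$w = -225859$ ($w = 221977 - 447836 = -225859$)
$\frac{1}{w + 569471} = \frac{1}{-225859 + 569471} = \frac{1}{343612}$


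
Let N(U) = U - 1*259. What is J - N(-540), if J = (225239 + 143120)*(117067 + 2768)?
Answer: 44142301564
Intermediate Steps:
J = 44142300765 (J = 368359*119835 = 44142300765)
N(U) = -259 + U (N(U) = U - 259 = -259 + U)
J - N(-540) = 44142300765 - (-259 - 540) = 44142300765 - 1*(-799) = 44142300765 + 799 = 44142301564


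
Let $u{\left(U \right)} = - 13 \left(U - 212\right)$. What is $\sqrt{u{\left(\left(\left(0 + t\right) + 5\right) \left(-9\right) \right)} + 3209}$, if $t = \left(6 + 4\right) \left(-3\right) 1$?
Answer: $4 \sqrt{190} \approx 55.136$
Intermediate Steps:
$t = -30$ ($t = 10 \left(-3\right) 1 = \left(-30\right) 1 = -30$)
$u{\left(U \right)} = 2756 - 13 U$ ($u{\left(U \right)} = - 13 \left(-212 + U\right) = 2756 - 13 U$)
$\sqrt{u{\left(\left(\left(0 + t\right) + 5\right) \left(-9\right) \right)} + 3209} = \sqrt{\left(2756 - 13 \left(\left(0 - 30\right) + 5\right) \left(-9\right)\right) + 3209} = \sqrt{\left(2756 - 13 \left(-30 + 5\right) \left(-9\right)\right) + 3209} = \sqrt{\left(2756 - 13 \left(\left(-25\right) \left(-9\right)\right)\right) + 3209} = \sqrt{\left(2756 - 2925\right) + 3209} = \sqrt{-169 + 3209} = \sqrt{3040} = 4 \sqrt{190}$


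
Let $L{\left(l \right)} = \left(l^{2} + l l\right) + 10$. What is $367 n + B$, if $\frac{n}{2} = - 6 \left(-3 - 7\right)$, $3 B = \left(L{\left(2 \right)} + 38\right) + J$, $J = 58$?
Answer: $44078$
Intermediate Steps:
$L{\left(l \right)} = 10 + 2 l^{2}$ ($L{\left(l \right)} = \left(l^{2} + l^{2}\right) + 10 = 2 l^{2} + 10 = 10 + 2 l^{2}$)
$B = 38$ ($B = \frac{\left(\left(10 + 2 \cdot 2^{2}\right) + 38\right) + 58}{3} = \frac{\left(\left(10 + 2 \cdot 4\right) + 38\right) + 58}{3} = \frac{\left(\left(10 + 8\right) + 38\right) + 58}{3} = \frac{\left(18 + 38\right) + 58}{3} = \frac{56 + 58}{3} = \frac{1}{3} \cdot 114 = 38$)
$n = 120$ ($n = 2 \left(- 6 \left(-3 - 7\right)\right) = 2 \left(\left(-6\right) \left(-10\right)\right) = 2 \cdot 60 = 120$)
$367 n + B = 367 \cdot 120 + 38 = 44040 + 38 = 44078$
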